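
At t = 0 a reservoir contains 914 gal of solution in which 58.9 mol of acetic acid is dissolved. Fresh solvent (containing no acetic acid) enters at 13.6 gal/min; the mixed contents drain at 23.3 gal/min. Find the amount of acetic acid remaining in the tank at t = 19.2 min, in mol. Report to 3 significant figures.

Let m(t) be the amount of acetic acid. Volume: V(t) = V₀ + (Q_in − Q_out) t = 914 − 9.7000 t; V(19.2) = 727.76 gal.
Solute balance: dm/dt = 0 − Q_out C = −Q_out m/V(t).
Separate: dm/m = −Q_out dt/V(t) ⇒ ln(m/m₀) = −(Q_out/(Q_in−Q_out)) ln(V/V₀).
m = m₀ (V₀/V)^(Q_out/(Q_in−Q_out)) = 58.9 × (914/727.76)^(-2.4021) = 34.073 mol.

34.1 mol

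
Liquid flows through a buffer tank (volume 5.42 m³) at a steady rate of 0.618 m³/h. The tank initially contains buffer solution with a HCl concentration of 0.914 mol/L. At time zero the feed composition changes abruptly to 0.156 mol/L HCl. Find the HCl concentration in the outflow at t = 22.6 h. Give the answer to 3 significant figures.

Accumulation = in − out for the solute gives V dC/dt = Q(C_in − C).
So dC/dt = (C_in − C)/τ with τ = V/Q = 5.42/0.618 = 8.7702 h.
C approaches C_in exponentially: C(t) = C_in + (C₀ − C_in) e^(−t/τ).
C(22.6) = 0.156 + (0.914 − 0.156)·e^(−22.6/8.7702) = 0.156 + (0.75800)·0.076009 = 0.21362 mol/L.

0.214 mol/L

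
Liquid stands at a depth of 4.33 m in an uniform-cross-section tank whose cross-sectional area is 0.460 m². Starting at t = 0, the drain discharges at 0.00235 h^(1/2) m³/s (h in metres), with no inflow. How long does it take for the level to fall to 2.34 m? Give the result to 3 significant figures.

216 s

With no inflow, A dh/dt = −0.00235 √h.
Separate and integrate: 2(√h − √h₀) = −(0.00235/A) t.
t = 2A(√h₀ − √h)/0.00235 = 2·0.460·(√4.33 − √2.34)/0.00235
  = 0.92000 × (2.0809 − 1.5297) / 0.00235 = 215.77 s.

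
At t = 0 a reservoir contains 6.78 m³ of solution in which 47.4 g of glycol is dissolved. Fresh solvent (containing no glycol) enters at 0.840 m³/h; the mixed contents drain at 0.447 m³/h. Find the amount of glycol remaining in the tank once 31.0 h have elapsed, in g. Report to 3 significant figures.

14.7 g

Total volume: dV/dt = Q_in − Q_out = 0.39300 m³/h, so V(t) = 6.78 + 0.39300 t and V(31.0) = 18.963 m³.
No glycol enters, so dm/dt = −Q_out · (m/V).
dm/m = −Q_out dt/(V₀ + 0.39300 t); integrating gives ln(m/m₀) = −(Q_out/(Q_in−Q_out)) ln(V/V₀).
m = m₀ (V₀/V)^(Q_out/(Q_in−Q_out)) = 47.4 × (6.78/18.963)^(1.1374) = 14.714 g.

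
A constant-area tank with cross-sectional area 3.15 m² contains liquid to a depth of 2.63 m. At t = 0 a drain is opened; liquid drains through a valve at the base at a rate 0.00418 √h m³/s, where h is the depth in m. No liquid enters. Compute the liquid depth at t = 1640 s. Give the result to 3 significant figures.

A dh/dt = −Q_out = −0.00418 √h.
Separate and integrate: 2(√h − √h₀) = −(0.00418/A) t.
√h = √2.63 − 0.00418·1640/(2·3.15) = 1.6217 − 1.0881 = 0.53360.
h = 0.53360² = 0.28473 m.

0.285 m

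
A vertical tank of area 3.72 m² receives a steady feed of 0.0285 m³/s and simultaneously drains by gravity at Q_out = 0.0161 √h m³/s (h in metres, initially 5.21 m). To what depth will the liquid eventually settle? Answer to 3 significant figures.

Unsteady balance on liquid volume: A dh/dt = Q_in − 0.0161 √h. At steady state dh/dt = 0:
Q_in = 0.0161 √h_ss ⇒ √h_ss = 0.0285/0.0161 = 1.7702.
h_ss = 1.7702² = 3.1336 m. (Since h₀ = 5.21 m > h_ss, the level will fall toward this value.)

3.13 m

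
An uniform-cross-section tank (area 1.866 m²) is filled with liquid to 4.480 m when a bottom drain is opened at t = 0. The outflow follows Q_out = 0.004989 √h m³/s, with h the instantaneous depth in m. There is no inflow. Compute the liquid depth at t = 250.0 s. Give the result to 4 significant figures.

3.177 m

A dh/dt = −Q_out = −0.004989 √h.
This is separable: 2 d(√h)/dt = −0.004989/A, so √h = √h₀ − (0.004989/(2A)) t.
√h = √4.480 − 0.004989·250.0/(2·1.866) = 2.11660 − 0.334204 = 1.78240.
h = 1.78240² = 3.17694 m.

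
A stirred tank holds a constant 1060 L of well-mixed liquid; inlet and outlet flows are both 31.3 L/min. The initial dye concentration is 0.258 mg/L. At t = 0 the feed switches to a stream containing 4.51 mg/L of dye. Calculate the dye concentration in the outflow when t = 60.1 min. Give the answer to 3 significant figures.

3.79 mg/L

Unsteady species balance (constant V, well mixed): V dC/dt = Q(C_in − C).
So dC/dt = (C_in − C)/τ with τ = V/Q = 1060/31.3 = 33.866 min.
C approaches C_in exponentially: C(t) = C_in + (C₀ − C_in) e^(−t/τ).
C(60.1) = 4.51 + (0.258 − 4.51)·e^(−60.1/33.866) = 4.51 + (-4.2520)·0.16954 = 3.7891 mg/L.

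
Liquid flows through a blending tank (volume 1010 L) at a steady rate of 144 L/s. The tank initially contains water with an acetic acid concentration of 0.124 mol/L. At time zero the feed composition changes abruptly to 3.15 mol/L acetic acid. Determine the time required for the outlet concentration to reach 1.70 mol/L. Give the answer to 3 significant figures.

Species balance: V dC/dt = Q(C_in − C) ⇒ τ = V/Q = 7.0139 s.
C(t) = C_in + (C₀ − C_in) e^(−t/τ). Set C = 1.70 and solve for t:
e^(−t/τ) = (C − C_in)/(C₀ − C_in) = (1.70 − 3.15)/(0.124 − 3.15) = 0.47918
t = −τ ln(…) = 7.0139 × 0.73568 = 5.1600 s.

5.16 s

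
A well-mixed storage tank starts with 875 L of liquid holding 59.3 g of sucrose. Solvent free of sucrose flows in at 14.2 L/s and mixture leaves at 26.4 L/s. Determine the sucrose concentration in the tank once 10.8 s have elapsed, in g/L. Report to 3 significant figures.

Total volume: dV/dt = Q_in − Q_out = -12.200 L/s, so V(t) = 875 − 12.200 t and V(10.8) = 743.24 L.
Solute balance: dm/dt = 0 − Q_out C = −Q_out m/V(t).
dm/m = −Q_out dt/(V₀ − 12.200 t); integrating gives ln(m/m₀) = −(Q_out/(Q_in−Q_out)) ln(V/V₀).
m = m₀ (V₀/V)^(Q_out/(Q_in−Q_out)) = 59.3 × (875/743.24)^(-2.1639) = 41.656 g.
C = m/V = 41.656/743.24 = 0.056046 g/L.

0.0560 g/L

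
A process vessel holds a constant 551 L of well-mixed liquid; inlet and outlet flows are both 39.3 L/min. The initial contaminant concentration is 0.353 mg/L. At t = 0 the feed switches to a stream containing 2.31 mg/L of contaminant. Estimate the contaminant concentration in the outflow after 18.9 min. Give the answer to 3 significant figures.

Species balance on the tank: V dC/dt = Q(C_in − C).
Rewrite as dC/dt + C/τ = C_in/τ, τ = V/Q = 14.020 min.
Solution: C(t) = C_in + (C₀ − C_in) e^(−t/τ).
C(18.9) = 2.31 + (0.353 − 2.31)·e^(−18.9/14.020) = 2.31 + (-1.9570)·0.25975 = 1.8017 mg/L.

1.80 mg/L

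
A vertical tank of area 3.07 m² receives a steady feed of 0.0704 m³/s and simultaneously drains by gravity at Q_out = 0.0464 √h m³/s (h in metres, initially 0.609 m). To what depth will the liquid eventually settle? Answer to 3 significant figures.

A dh/dt = Q_in − 0.0464 √h. Steady state requires inflow = outflow:
Q_in = 0.0464 √h_ss ⇒ √h_ss = 0.0704/0.0464 = 1.5172.
h_ss = 1.5172² = 2.3020 m. (Since h₀ = 0.609 m < h_ss, the level will rise toward this value.)

2.30 m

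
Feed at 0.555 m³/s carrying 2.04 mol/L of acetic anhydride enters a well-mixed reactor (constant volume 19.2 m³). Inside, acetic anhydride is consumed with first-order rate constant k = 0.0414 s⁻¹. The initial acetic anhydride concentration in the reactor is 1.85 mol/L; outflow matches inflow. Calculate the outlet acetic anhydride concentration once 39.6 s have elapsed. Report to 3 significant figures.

0.901 mol/L

Species balance: V dC/dt = Q C_in − Q C − k V C.
This is linear with rate a = Q/V + k = 0.070306 s⁻¹.
C_ss = Q C_in/(Q + kV) = 0.83874 mol/L; C(t) = C_ss + (C₀ − C_ss) e^(−a t).
C(39.6) = 0.83874 + (1.0113)·e^(−0.070306·39.6) = 0.83874 + (1.0113)·0.061783 = 0.90122 mol/L.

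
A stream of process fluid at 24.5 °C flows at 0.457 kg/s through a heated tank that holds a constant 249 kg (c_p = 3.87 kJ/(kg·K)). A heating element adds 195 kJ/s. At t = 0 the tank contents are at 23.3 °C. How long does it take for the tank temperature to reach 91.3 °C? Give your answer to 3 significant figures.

513 s

M c_p dT/dt = ṁ c_p (T_in − T) + Q̇.
τ = M/ṁ = 544.86 s; T_ss = T_in + Q̇/(ṁ c_p) = 134.76 °C.
T(t) = T_ss + (T₀ − T_ss) e^(−t/τ). Set T = 91.3:
e^(−t/τ) = (91.3 − 134.76)/(23.3 − 134.76) = 0.38990
t = −544.86 · ln(0.38990) = 513.18 s.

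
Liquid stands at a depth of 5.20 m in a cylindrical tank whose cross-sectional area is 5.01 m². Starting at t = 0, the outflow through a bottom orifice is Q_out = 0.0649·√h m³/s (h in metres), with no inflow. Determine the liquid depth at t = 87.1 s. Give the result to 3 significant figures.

With no inflow, A dh/dt = −0.0649 √h.
This is separable: 2 d(√h)/dt = −0.0649/A, so √h = √h₀ − (0.0649/(2A)) t.
√h = √5.20 − 0.0649·87.1/(2·5.01) = 2.2804 − 0.56415 = 1.7162.
h = 1.7162² = 2.9453 m.

2.95 m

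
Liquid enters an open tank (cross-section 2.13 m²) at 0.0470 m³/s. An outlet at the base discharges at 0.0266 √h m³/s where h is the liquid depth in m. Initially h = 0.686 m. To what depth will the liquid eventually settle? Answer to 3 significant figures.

A dh/dt = Q_in − 0.0266 √h. Steady state requires inflow = outflow:
Q_in = 0.0266 √h_ss ⇒ √h_ss = 0.0470/0.0266 = 1.7669.
h_ss = 1.7669² = 3.1220 m. (Since h₀ = 0.686 m < h_ss, the level will rise toward this value.)

3.12 m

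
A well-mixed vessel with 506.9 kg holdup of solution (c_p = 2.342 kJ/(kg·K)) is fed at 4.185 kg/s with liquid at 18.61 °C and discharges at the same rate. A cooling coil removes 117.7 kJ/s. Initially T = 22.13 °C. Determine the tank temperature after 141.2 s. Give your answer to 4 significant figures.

M c_p dT/dt = ṁ c_p (T_in − T) − Q̇.
τ = M/ṁ = 121.123 s; T_ss = T_in − Q̇/(ṁ c_p) = 18.61 − 117.7/(4.185·2.342) = 6.60135 °C.
This is linear first-order; T(t) = T_ss + (T₀ − T_ss) e^(−t/τ).
T(141.2) = 6.60135 + (15.5286)·e^(−141.2/121.123) = 6.60135 + (15.5286)·0.311687 = 11.4414 °C.

11.44 °C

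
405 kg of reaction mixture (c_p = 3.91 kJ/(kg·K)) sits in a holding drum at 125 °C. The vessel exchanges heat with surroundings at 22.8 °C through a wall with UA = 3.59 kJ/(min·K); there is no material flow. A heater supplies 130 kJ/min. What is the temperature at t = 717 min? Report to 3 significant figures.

72.0 °C

M c_p dT/dt = −UA(T − T_amb) + Q̇.
dT/dt = (T_ss − T)/τ with T_ss = T_amb + Q̇/UA = 22.8 + 130/3.59 = 59.012 °C, τ = M c_p/UA = 405·3.91/3.59 = 441.10 min.
Integrating: T(t) = T_ss + (T₀ − T_ss) e^(−t/τ).
T(717) = 59.012 + (65.988)·0.19682 = 71.999 °C.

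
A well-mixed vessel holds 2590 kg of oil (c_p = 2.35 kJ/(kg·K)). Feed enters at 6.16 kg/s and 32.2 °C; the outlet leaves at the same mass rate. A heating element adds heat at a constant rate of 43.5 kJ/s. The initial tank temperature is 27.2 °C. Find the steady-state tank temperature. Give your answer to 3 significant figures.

35.2 °C

M c_p dT/dt = ṁ c_p (T_in − T) + Q̇.
At steady state dT/dt = 0 ⇒ T_ss = T_in + Q̇/(ṁ c_p) = 32.2 + 43.5/(6.16·2.35) = 35.205 °C.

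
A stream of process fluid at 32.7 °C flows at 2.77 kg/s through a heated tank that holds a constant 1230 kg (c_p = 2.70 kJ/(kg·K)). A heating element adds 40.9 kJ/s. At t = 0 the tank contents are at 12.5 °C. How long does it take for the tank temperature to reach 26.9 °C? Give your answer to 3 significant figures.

366 s

First-law balance (no shaft work): M c_p dT/dt = ṁ c_p (T_in − T) + 40.9.
τ = M/ṁ = 444.04 s; T_ss = T_in + Q̇/(ṁ c_p) = 38.169 °C.
T(t) = T_ss + (T₀ − T_ss) e^(−t/τ). Set T = 26.9:
e^(−t/τ) = (26.9 − 38.169)/(12.5 − 38.169) = 0.43900
t = −444.04 · ln(0.43900) = 365.56 s.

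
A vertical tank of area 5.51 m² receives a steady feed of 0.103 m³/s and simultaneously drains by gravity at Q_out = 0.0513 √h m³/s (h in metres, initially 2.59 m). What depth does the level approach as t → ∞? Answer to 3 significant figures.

4.03 m

Unsteady balance on liquid volume: A dh/dt = Q_in − 0.0513 √h. At steady state dh/dt = 0:
Q_in = 0.0513 √h_ss ⇒ √h_ss = 0.103/0.0513 = 2.0078.
h_ss = 2.0078² = 4.0312 m. (Since h₀ = 2.59 m < h_ss, the level will rise toward this value.)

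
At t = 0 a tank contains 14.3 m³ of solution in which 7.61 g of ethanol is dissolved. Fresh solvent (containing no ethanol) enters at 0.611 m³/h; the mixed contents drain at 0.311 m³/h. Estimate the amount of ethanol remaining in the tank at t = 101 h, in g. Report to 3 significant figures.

2.34 g

Let m(t) be the amount of ethanol. Volume: V(t) = V₀ + (Q_in − Q_out) t = 14.3 + 0.30000 t; V(101) = 44.600 m³.
No ethanol enters, so dm/dt = −Q_out · (m/V).
dm/m = −Q_out dt/(V₀ + 0.30000 t); integrating gives ln(m/m₀) = −(Q_out/(Q_in−Q_out)) ln(V/V₀).
m = m₀ (V₀/V)^(Q_out/(Q_in−Q_out)) = 7.61 × (14.3/44.600)^(1.0367) = 2.3403 g.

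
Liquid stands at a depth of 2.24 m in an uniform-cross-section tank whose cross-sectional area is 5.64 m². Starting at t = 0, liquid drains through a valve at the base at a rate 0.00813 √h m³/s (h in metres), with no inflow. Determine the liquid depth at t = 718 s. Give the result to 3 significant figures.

Accumulation of liquid (constant cross-section A): A dh/dt = −0.00813 √h.
∫ h^(−1/2) dh = −(0.00813/A) ∫ dt, giving 2√h = 2√h₀ − (0.00813/A) t.
√h = √2.24 − 0.00813·718/(2·5.64) = 1.4967 − 0.51749 = 0.97917.
h = 0.97917² = 0.95877 m.

0.959 m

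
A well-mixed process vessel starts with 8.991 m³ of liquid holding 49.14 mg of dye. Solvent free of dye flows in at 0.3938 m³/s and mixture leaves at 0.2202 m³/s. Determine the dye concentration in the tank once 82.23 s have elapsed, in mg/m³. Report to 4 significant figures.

Let m(t) be the amount of dye. Volume: V(t) = V₀ + (Q_in − Q_out) t = 8.991 + 0.173600 t; V(82.23) = 23.2661 m³.
Species balance (pure solvent in): dm/dt = −Q_out · m/V(t).
Separate: dm/m = −Q_out dt/V(t) ⇒ ln(m/m₀) = −(Q_out/(Q_in−Q_out)) ln(V/V₀).
m = m₀ (V₀/V)^(Q_out/(Q_in−Q_out)) = 49.14 × (8.991/23.2661)^(1.26843) = 14.7122 mg.
C = m/V = 14.7122/23.2661 = 0.632346 mg/m³.

0.6323 mg/m³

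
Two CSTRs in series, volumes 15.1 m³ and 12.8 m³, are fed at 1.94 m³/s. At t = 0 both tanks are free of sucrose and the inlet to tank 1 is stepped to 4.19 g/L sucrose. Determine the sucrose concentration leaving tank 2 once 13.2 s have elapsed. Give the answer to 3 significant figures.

Species balance on tank i: dCᵢ/dt = (Cᵢ₋₁ − Cᵢ)/τᵢ with τᵢ = Vᵢ/Q.
τ₁ = 15.1/1.94 = 7.7835 s; τ₂ = 12.8/1.94 = 6.5979 s.
Solving the cascade with C₁(0)=C₂(0)=0 gives C₂(t) = C_in[1 − (τ₁ e^(−t/τ₁) − τ₂ e^(−t/τ₂))/(τ₁ − τ₂)].
At t = 13.2: e^(−t/τ₁) = 0.18344, e^(−t/τ₂) = 0.13525.
C₂ = 4.19·[1 − (7.7835·0.18344 − 6.5979·0.13525)/(1.1856)] = 4.19·0.54841 = 2.2978 g/L.

2.30 g/L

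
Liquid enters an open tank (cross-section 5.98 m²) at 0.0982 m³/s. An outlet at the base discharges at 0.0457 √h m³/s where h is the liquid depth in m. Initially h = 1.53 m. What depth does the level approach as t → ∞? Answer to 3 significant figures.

Volume balance on the tank: A dh/dt = Q_in − 0.0457 √h. At steady state dh/dt = 0:
Q_in = 0.0457 √h_ss ⇒ √h_ss = 0.0982/0.0457 = 2.1488.
h_ss = 2.1488² = 4.6173 m. (Since h₀ = 1.53 m < h_ss, the level will rise toward this value.)

4.62 m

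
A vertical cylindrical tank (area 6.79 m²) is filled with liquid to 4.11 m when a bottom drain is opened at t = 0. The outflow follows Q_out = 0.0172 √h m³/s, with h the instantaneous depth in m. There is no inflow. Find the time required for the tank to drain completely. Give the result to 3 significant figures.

With no inflow, A dh/dt = −0.0172 √h.
Separate and integrate: 2(√h − √h₀) = −(0.0172/A) t.
Set h = 0: 2√h₀ = (0.0172/A) t_empty ⇒ t_empty = 2A√h₀/0.0172.
t_empty = 2·6.79·√4.11/0.0172 = 13.580·2.0273/0.0172 = 1600.6 s.

1600 s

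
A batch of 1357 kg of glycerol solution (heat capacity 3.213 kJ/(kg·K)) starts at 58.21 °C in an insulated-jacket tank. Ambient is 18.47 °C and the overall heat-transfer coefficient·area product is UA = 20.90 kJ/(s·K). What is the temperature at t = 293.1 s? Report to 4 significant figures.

M c_p dT/dt = −UA(T − T_amb).
dT/dt = (T_ss − T)/τ with T_ss = T_amb = 18.4700 °C, τ = M c_p/UA = 1357·3.213/20.90 = 208.614 s.
This is linear first-order; T(t) = T_ss + (T₀ − T_ss) e^(−t/τ).
T(293.1) = 18.4700 + (39.7400)·0.245371 = 28.2210 °C.

28.22 °C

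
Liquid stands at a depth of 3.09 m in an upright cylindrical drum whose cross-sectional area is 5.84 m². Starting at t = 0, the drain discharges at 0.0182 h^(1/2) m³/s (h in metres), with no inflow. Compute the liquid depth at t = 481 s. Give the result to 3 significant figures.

1.02 m

With no inflow, A dh/dt = −0.0182 √h.
Separate and integrate: 2(√h − √h₀) = −(0.0182/A) t.
√h = √3.09 − 0.0182·481/(2·5.84) = 1.7578 − 0.74950 = 1.0083.
h = 1.0083² = 1.0167 m.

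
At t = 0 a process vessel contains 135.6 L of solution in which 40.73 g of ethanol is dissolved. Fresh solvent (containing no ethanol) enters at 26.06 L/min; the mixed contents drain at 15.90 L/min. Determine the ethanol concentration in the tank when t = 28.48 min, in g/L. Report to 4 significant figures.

Total volume: dV/dt = Q_in − Q_out = 10.1600 L/min, so V(t) = 135.6 + 10.1600 t and V(28.48) = 424.957 L.
Species balance (pure solvent in): dm/dt = −Q_out · m/V(t).
Separate: dm/m = −Q_out dt/V(t) ⇒ ln(m/m₀) = −(Q_out/(Q_in−Q_out)) ln(V/V₀).
m = m₀ (V₀/V)^(Q_out/(Q_in−Q_out)) = 40.73 × (135.6/424.957)^(1.56496) = 6.81649 g.
C = m/V = 6.81649/424.957 = 0.0160404 g/L.

0.01604 g/L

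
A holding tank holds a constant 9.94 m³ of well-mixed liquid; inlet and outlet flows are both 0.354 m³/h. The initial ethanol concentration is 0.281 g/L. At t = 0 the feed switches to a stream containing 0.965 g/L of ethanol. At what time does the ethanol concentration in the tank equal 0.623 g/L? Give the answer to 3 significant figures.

19.5 h

Accumulation = in − out for the solute gives V dC/dt = Q(C_in − C), so τ = V/Q = 28.079 h.
C(t) = C_in + (C₀ − C_in) e^(−t/τ). Set C = 0.623 and solve for t:
e^(−t/τ) = (C − C_in)/(C₀ − C_in) = (0.623 − 0.965)/(0.281 − 0.965) = 0.50000
t = −τ ln(…) = 28.079 × 0.69315 = 19.463 h.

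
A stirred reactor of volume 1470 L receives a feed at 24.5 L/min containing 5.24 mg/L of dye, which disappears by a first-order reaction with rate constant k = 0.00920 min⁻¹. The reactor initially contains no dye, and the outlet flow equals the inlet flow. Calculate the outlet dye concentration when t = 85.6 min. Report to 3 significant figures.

3.01 mg/L

Accumulation = in − out − consumed: V dC/dt = Q C_in − Q C − k V C.
This is linear with rate a = Q/V + k = 0.025867 min⁻¹.
C_ss = Q C_in/(Q + kV) = 3.3763 mg/L; C(t) = C_ss + (C₀ − C_ss) e^(−a t).
C(85.6) = 3.3763 + (-3.3763)·e^(−0.025867·85.6) = 3.3763 + (-3.3763)·0.10924 = 3.0075 mg/L.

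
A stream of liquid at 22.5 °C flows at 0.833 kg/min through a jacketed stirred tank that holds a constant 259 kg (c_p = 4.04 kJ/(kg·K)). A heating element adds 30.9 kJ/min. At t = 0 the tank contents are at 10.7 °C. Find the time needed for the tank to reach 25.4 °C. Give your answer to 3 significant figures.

375 min

Heat balance on the well-mixed liquid: M c_p dT/dt = ṁ c_p (T_in − T) + 30.9.
τ = M/ṁ = 310.92 min; T_ss = T_in + Q̇/(ṁ c_p) = 31.682 °C.
T(t) = T_ss + (T₀ − T_ss) e^(−t/τ). Set T = 25.4:
e^(−t/τ) = (25.4 − 31.682)/(10.7 − 31.682) = 0.29940
t = −310.92 · ln(0.29940) = 374.97 min.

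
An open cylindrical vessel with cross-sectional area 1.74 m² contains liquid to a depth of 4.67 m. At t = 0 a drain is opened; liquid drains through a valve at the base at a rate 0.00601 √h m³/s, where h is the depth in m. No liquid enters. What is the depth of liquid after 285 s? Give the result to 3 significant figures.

Unsteady balance on liquid volume: A dh/dt = −0.00601 √h.
∫ h^(−1/2) dh = −(0.00601/A) ∫ dt, giving 2√h = 2√h₀ − (0.00601/A) t.
√h = √4.67 − 0.00601·285/(2·1.74) = 2.1610 − 0.49220 = 1.6688.
h = 1.6688² = 2.7850 m.

2.78 m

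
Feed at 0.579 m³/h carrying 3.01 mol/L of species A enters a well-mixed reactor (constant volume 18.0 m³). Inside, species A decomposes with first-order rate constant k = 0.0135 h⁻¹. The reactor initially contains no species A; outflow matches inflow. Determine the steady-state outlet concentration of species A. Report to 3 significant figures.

V dC/dt = Q(C_in − C) − k V C.
Steady state (dC/dt = 0): C_ss = Q C_in/(Q + kV) = C_in/(1 + kV/Q).
C_ss = 0.579·3.01/(0.579 + 0.0135·18.0) = 1.7428/0.82200 = 2.1202 mol/L.

2.12 mol/L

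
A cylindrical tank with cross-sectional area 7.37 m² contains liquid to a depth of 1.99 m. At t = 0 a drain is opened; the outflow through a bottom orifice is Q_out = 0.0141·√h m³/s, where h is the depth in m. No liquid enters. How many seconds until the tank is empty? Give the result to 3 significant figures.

A dh/dt = −Q_out = −0.0141 √h.
∫ h^(−1/2) dh = −(0.0141/A) ∫ dt, giving 2√h = 2√h₀ − (0.0141/A) t.
Set h = 0: 2√h₀ = (0.0141/A) t_empty ⇒ t_empty = 2A√h₀/0.0141.
t_empty = 2·7.37·√1.99/0.0141 = 14.740·1.4107/0.0141 = 1474.7 s.

1470 s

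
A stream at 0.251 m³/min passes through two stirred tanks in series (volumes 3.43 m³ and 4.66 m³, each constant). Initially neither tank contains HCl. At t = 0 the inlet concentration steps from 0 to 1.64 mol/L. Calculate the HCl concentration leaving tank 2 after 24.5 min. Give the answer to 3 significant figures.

0.741 mol/L

Each tank obeys Vᵢ dCᵢ/dt = Q(Cᵢ₋₁ − Cᵢ), so τᵢ = Vᵢ/Q.
τ₁ = 3.43/0.251 = 13.665 min; τ₂ = 4.66/0.251 = 18.566 min.
Solving the cascade with C₁(0)=C₂(0)=0 gives C₂(t) = C_in[1 − (τ₁ e^(−t/τ₁) − τ₂ e^(−t/τ₂))/(τ₁ − τ₂)].
At t = 24.5: e^(−t/τ₁) = 0.16648, e^(−t/τ₂) = 0.26723.
C₂ = 1.64·[1 − (13.665·0.16648 − 18.566·0.26723)/(-4.9004)] = 1.64·0.45182 = 0.74098 mol/L.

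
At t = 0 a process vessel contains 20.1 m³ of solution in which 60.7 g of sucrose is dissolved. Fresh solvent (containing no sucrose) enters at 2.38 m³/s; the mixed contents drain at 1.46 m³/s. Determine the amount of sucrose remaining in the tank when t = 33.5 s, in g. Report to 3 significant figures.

Let m(t) be the amount of sucrose. Volume: V(t) = V₀ + (Q_in − Q_out) t = 20.1 + 0.92000 t; V(33.5) = 50.920 m³.
Species balance (pure solvent in): dm/dt = −Q_out · m/V(t).
Separate: dm/m = −Q_out dt/V(t) ⇒ ln(m/m₀) = −(Q_out/(Q_in−Q_out)) ln(V/V₀).
m = m₀ (V₀/V)^(Q_out/(Q_in−Q_out)) = 60.7 × (20.1/50.920)^(1.5870) = 13.885 g.

13.9 g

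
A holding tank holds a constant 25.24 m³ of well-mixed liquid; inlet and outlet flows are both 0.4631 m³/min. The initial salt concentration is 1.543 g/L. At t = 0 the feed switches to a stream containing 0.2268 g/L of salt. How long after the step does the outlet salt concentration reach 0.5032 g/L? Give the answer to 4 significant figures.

Species balance: V dC/dt = Q(C_in − C) ⇒ τ = V/Q = 54.5023 min.
C(t) = C_in + (C₀ − C_in) e^(−t/τ). Set C = 0.5032 and solve for t:
e^(−t/τ) = (C − C_in)/(C₀ − C_in) = (0.5032 − 0.2268)/(1.543 − 0.2268) = 0.209998
t = −τ ln(…) = 54.5023 × 1.56065 = 85.0592 min.

85.06 min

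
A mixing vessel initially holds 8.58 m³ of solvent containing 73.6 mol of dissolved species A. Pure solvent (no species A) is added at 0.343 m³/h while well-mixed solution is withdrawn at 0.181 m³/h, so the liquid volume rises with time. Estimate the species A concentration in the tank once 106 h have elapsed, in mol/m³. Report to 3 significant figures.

Let m(t) be the amount of species A. Volume: V(t) = V₀ + (Q_in − Q_out) t = 8.58 + 0.16200 t; V(106) = 25.752 m³.
Solute balance: dm/dt = 0 − Q_out C = −Q_out m/V(t).
dm/m = −Q_out dt/(V₀ + 0.16200 t); integrating gives ln(m/m₀) = −(Q_out/(Q_in−Q_out)) ln(V/V₀).
m = m₀ (V₀/V)^(Q_out/(Q_in−Q_out)) = 73.6 × (8.58/25.752)^(1.1173) = 21.556 mol.
C = m/V = 21.556/25.752 = 0.83707 mol/m³.

0.837 mol/m³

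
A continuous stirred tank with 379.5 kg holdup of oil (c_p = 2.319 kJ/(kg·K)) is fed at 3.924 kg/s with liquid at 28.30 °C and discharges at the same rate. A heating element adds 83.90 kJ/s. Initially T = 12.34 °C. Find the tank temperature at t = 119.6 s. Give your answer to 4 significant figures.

30.21 °C

Heat balance on the well-mixed liquid: M c_p dT/dt = ṁ c_p (T_in − T) + 83.90.
Rearrange: dT/dt = (T_ss − T)/τ with τ = M/ṁ = 96.7125 s and T_ss = T_in + Q̇/(ṁ c_p) = 37.5200 °C.
This is linear first-order; T(t) = T_ss + (T₀ − T_ss) e^(−t/τ).
T(119.6) = 37.5200 + (-25.1800)·e^(−119.6/96.7125) = 37.5200 + (-25.1800)·0.290354 = 30.2089 °C.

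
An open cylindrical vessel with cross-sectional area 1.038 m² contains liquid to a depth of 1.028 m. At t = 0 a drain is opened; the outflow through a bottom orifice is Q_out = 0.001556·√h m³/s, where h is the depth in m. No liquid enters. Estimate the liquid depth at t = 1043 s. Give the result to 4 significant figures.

Volume balance on the tank: A dh/dt = −0.001556 √h.
This is separable: 2 d(√h)/dt = −0.001556/A, so √h = √h₀ − (0.001556/(2A)) t.
√h = √1.028 − 0.001556·1043/(2·1.038) = 1.01390 − 0.781748 = 0.232156.
h = 0.232156² = 0.0538963 m.

0.05390 m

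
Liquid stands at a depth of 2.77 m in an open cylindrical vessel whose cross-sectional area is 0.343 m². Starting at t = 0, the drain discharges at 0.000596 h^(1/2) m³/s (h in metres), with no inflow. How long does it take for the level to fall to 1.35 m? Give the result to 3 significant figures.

Accumulation of liquid (constant cross-section A): A dh/dt = −0.000596 √h.
∫ h^(−1/2) dh = −(0.000596/A) ∫ dt, giving 2√h = 2√h₀ − (0.000596/A) t.
t = 2A(√h₀ − √h)/0.000596 = 2·0.343·(√2.77 − √1.35)/0.000596
  = 0.68600 × (1.6643 − 1.1619) / 0.000596 = 578.31 s.

578 s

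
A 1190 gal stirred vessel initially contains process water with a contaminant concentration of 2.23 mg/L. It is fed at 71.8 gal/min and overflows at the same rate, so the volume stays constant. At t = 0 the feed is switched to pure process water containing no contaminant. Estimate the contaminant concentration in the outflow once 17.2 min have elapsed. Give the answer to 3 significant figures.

0.790 mg/L

Species balance on the tank: V dC/dt = Q(C_in − C).
Time constant τ = V/Q = 1190/71.8 = 16.574 min.
Solution: C(t) = C_in + (C₀ − C_in) e^(−t/τ).
C(17.2) = 0 + (2.23 − 0)·e^(−17.2/16.574) = 0 + (2.2300)·0.35424 = 0.78995 mg/L.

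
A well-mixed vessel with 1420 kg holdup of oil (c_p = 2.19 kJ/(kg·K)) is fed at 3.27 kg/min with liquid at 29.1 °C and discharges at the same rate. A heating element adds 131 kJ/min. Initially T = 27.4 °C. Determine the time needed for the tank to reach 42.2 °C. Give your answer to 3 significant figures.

M c_p dT/dt = ṁ c_p (T_in − T) + Q̇.
τ = M/ṁ = 434.25 min; T_ss = T_in + Q̇/(ṁ c_p) = 47.393 °C.
T(t) = T_ss + (T₀ − T_ss) e^(−t/τ). Set T = 42.2:
e^(−t/τ) = (42.2 − 47.393)/(27.4 − 47.393) = 0.25973
t = −434.25 · ln(0.25973) = 585.42 min.

585 min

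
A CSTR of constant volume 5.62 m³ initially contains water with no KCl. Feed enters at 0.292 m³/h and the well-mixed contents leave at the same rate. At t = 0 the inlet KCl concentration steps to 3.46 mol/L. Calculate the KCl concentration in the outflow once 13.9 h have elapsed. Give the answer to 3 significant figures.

1.78 mol/L

Transient balance on the dissolved component: V dC/dt = Q(C_in − C).
Time constant τ = V/Q = 5.62/0.292 = 19.247 h.
Solution: C(t) = C_in + (C₀ − C_in) e^(−t/τ).
C(13.9) = 3.46 + (0 − 3.46)·e^(−13.9/19.247) = 3.46 + (-3.4600)·0.48568 = 1.7795 mol/L.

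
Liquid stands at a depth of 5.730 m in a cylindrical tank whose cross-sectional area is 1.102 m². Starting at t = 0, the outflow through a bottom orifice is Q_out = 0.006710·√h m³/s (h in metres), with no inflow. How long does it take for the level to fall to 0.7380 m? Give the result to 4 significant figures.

With no inflow, A dh/dt = −0.006710 √h.
This is separable: 2 d(√h)/dt = −0.006710/A, so √h = √h₀ − (0.006710/(2A)) t.
t = 2A(√h₀ − √h)/0.006710 = 2·1.102·(√5.730 − √0.7380)/0.006710
  = 2.20400 × (2.39374 − 0.859069) / 0.006710 = 504.086 s.

504.1 s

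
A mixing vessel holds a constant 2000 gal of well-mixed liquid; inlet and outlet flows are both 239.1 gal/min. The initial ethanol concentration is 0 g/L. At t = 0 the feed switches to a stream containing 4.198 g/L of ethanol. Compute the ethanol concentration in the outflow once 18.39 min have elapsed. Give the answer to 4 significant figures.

Transient balance on the dissolved component: V dC/dt = Q(C_in − C).
Rewrite as dC/dt + C/τ = C_in/τ, τ = V/Q = 8.36470 min.
This is linear first-order; C(t) = C_in + (C₀ − C_in) e^(−t/τ).
C(18.39) = 4.198 + (0 − 4.198)·e^(−18.39/8.36470) = 4.198 + (-4.19800)·0.110967 = 3.73216 g/L.

3.732 g/L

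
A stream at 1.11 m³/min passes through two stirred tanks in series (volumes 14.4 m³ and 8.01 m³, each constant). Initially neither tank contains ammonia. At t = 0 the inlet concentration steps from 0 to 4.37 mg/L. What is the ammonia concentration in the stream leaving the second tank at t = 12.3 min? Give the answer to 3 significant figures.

Species balance on tank i: dCᵢ/dt = (Cᵢ₋₁ − Cᵢ)/τᵢ with τᵢ = Vᵢ/Q.
τ₁ = 14.4/1.11 = 12.973 min; τ₂ = 8.01/1.11 = 7.2162 min.
Solving the cascade with C₁(0)=C₂(0)=0 gives C₂(t) = C_in[1 − (τ₁ e^(−t/τ₁) − τ₂ e^(−t/τ₂))/(τ₁ − τ₂)].
At t = 12.3: e^(−t/τ₁) = 0.38747, e^(−t/τ₂) = 0.18186.
C₂ = 4.37·[1 − (12.973·0.38747 − 7.2162·0.18186)/(5.7568)] = 4.37·0.35481 = 1.5505 mg/L.

1.55 mg/L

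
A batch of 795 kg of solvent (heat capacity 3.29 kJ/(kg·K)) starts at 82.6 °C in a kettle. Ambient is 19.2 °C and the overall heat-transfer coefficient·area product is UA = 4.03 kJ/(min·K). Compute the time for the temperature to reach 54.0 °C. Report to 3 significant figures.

Lumped-capacitance energy balance: M c_p dT/dt = UA(T_amb − T).
τ = M c_p/UA = 649.02 min; T_ss = T_amb = 19.200 °C.
T(t) = T_ss + (T₀ − T_ss)e^(−t/τ); set T = 54.0:
t = −τ ln[(T − T_ss)/(T₀ − T_ss)] = −649.02 · ln(0.54890) = 389.31 min.

389 min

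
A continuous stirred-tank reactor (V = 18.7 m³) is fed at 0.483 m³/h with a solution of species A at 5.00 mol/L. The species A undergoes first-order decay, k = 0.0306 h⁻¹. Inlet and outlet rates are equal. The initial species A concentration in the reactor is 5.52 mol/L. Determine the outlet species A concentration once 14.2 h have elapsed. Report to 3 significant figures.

3.74 mol/L

Species balance: V dC/dt = Q C_in − Q C − k V C.
This is linear with rate a = Q/V + k = 0.056429 h⁻¹.
C_ss = Q C_in/(Q + kV) = 2.2886 mol/L; C(t) = C_ss + (C₀ − C_ss) e^(−a t).
C(14.2) = 2.2886 + (3.2314)·e^(−0.056429·14.2) = 2.2886 + (3.2314)·0.44875 = 3.7387 mol/L.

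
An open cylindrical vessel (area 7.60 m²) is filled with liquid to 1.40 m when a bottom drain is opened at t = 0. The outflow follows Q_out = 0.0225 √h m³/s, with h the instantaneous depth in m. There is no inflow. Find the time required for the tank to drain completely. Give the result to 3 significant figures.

799 s

With no inflow, A dh/dt = −0.0225 √h.
This is separable: 2 d(√h)/dt = −0.0225/A, so √h = √h₀ − (0.0225/(2A)) t.
Set h = 0: 2√h₀ = (0.0225/A) t_empty ⇒ t_empty = 2A√h₀/0.0225.
t_empty = 2·7.60·√1.40/0.0225 = 15.200·1.1832/0.0225 = 799.33 s.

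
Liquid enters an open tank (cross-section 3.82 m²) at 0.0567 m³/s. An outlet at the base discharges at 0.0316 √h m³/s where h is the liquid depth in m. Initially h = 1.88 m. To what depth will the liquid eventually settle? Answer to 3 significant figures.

A dh/dt = Q_in − 0.0316 √h. Steady state requires inflow = outflow:
Q_in = 0.0316 √h_ss ⇒ √h_ss = 0.0567/0.0316 = 1.7943.
h_ss = 1.7943² = 3.2195 m. (Since h₀ = 1.88 m < h_ss, the level will rise toward this value.)

3.22 m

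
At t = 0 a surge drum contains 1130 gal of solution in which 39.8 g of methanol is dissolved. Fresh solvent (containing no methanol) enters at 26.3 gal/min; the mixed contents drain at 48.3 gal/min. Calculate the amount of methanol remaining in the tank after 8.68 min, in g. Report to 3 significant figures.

Let m(t) be the amount of methanol. Volume: V(t) = V₀ + (Q_in − Q_out) t = 1130 − 22.000 t; V(8.68) = 939.04 gal.
Species balance (pure solvent in): dm/dt = −Q_out · m/V(t).
Separate: dm/m = −Q_out dt/V(t) ⇒ ln(m/m₀) = −(Q_out/(Q_in−Q_out)) ln(V/V₀).
m = m₀ (V₀/V)^(Q_out/(Q_in−Q_out)) = 39.8 × (1130/939.04)^(-2.1955) = 26.508 g.

26.5 g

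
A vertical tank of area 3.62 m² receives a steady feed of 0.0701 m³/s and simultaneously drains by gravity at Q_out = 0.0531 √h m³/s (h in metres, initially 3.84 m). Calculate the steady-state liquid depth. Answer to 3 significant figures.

Volume balance on the tank: A dh/dt = Q_in − 0.0531 √h. At steady state dh/dt = 0:
Q_in = 0.0531 √h_ss ⇒ √h_ss = 0.0701/0.0531 = 1.3202.
h_ss = 1.3202² = 1.7428 m. (Since h₀ = 3.84 m > h_ss, the level will fall toward this value.)

1.74 m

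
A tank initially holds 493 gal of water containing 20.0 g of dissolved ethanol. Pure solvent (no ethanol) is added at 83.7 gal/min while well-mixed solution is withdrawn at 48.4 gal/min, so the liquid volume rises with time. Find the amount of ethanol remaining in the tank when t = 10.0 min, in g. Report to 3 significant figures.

Let m(t) be the amount of ethanol. Volume: V(t) = V₀ + (Q_in − Q_out) t = 493 + 35.300 t; V(10.0) = 846.00 gal.
No ethanol enters, so dm/dt = −Q_out · (m/V).
Separate: dm/m = −Q_out dt/V(t) ⇒ ln(m/m₀) = −(Q_out/(Q_in−Q_out)) ln(V/V₀).
m = m₀ (V₀/V)^(Q_out/(Q_in−Q_out)) = 20.0 × (493/846.00)^(1.3711) = 9.5384 g.

9.54 g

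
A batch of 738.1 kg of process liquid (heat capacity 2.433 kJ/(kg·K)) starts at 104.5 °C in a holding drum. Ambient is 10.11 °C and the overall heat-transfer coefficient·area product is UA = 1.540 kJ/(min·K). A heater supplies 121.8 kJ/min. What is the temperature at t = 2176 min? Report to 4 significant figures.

Lumped-capacitance energy balance: M c_p dT/dt = UA(T_amb − T) + Q̇.
dT/dt = (T_ss − T)/τ with T_ss = T_amb + Q̇/UA = 10.11 + 121.8/1.540 = 89.2009 °C, τ = M c_p/UA = 738.1·2.433/1.540 = 1166.10 min.
Integrating: T(t) = T_ss + (T₀ − T_ss) e^(−t/τ).
T(2176) = 89.2009 + (15.2991)·0.154734 = 91.5682 °C.

91.57 °C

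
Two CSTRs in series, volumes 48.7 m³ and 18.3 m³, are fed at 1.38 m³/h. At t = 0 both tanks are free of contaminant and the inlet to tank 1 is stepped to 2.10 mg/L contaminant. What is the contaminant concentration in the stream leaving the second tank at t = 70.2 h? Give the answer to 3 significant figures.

Species balance on tank i: dCᵢ/dt = (Cᵢ₋₁ − Cᵢ)/τᵢ with τᵢ = Vᵢ/Q.
τ₁ = 48.7/1.38 = 35.290 h; τ₂ = 18.3/1.38 = 13.261 h.
Tank 1: C₁ = C_in(1 − e^(−t/τ₁)). Tank 2 (τ₁ ≠ τ₂): C₂ = C_in[1 − (τ₁ e^(−t/τ₁) − τ₂ e^(−t/τ₂))/(τ₁ − τ₂)].
At t = 70.2: e^(−t/τ₁) = 0.13680, e^(−t/τ₂) = 0.0050228.
C₂ = 2.10·[1 − (35.290·0.13680 − 13.261·0.0050228)/(22.029)] = 2.10·0.78387 = 1.6461 mg/L.

1.65 mg/L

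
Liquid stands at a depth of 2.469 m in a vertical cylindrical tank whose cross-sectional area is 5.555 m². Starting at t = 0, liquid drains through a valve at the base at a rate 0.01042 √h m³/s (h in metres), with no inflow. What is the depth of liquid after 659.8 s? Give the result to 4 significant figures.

0.9072 m

A dh/dt = −Q_out = −0.01042 √h.
This is separable: 2 d(√h)/dt = −0.01042/A, so √h = √h₀ − (0.01042/(2A)) t.
√h = √2.469 − 0.01042·659.8/(2·5.555) = 1.57131 − 0.618822 = 0.952483.
h = 0.952483² = 0.907224 m.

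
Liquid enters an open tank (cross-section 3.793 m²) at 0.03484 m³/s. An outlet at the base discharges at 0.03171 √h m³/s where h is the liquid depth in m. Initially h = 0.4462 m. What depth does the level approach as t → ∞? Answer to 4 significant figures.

1.207 m

A dh/dt = Q_in − 0.03171 √h. Steady state requires inflow = outflow:
Q_in = 0.03171 √h_ss ⇒ √h_ss = 0.03484/0.03171 = 1.09871.
h_ss = 1.09871² = 1.20716 m. (Since h₀ = 0.4462 m < h_ss, the level will rise toward this value.)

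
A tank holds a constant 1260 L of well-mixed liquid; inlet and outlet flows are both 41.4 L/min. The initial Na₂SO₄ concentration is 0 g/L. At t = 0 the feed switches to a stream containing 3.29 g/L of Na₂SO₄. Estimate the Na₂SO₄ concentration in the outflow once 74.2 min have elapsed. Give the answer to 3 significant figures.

3.00 g/L

Transient balance on the dissolved component: V dC/dt = Q(C_in − C).
So dC/dt = (C_in − C)/τ with τ = V/Q = 1260/41.4 = 30.435 min.
C approaches C_in exponentially: C(t) = C_in + (C₀ − C_in) e^(−t/τ).
C(74.2) = 3.29 + (0 − 3.29)·e^(−74.2/30.435) = 3.29 + (-3.2900)·0.087335 = 3.0027 g/L.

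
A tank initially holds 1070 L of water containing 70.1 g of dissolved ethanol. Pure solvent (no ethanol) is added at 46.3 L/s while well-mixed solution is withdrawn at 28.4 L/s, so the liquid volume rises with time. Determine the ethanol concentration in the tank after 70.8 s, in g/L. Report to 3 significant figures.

Total volume: dV/dt = Q_in − Q_out = 17.900 L/s, so V(t) = 1070 + 17.900 t and V(70.8) = 2337.3 L.
Species balance (pure solvent in): dm/dt = −Q_out · m/V(t).
Separate: dm/m = −Q_out dt/V(t) ⇒ ln(m/m₀) = −(Q_out/(Q_in−Q_out)) ln(V/V₀).
m = m₀ (V₀/V)^(Q_out/(Q_in−Q_out)) = 70.1 × (1070/2337.3)^(1.5866) = 20.292 g.
C = m/V = 20.292/2337.3 = 0.0086819 g/L.

0.00868 g/L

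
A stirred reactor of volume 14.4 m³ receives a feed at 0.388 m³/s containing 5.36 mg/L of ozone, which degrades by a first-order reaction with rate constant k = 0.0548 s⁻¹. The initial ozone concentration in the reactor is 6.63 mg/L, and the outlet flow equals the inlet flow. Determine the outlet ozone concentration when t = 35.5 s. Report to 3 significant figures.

V dC/dt = Q(C_in − C) − k V C.
This is linear with rate a = Q/V + k = 0.081744 s⁻¹.
C_ss = Q C_in/(Q + kV) = 1.7668 mg/L; C(t) = C_ss + (C₀ − C_ss) e^(−a t).
C(35.5) = 1.7668 + (4.8632)·e^(−0.081744·35.5) = 1.7668 + (4.8632)·0.054917 = 2.0338 mg/L.

2.03 mg/L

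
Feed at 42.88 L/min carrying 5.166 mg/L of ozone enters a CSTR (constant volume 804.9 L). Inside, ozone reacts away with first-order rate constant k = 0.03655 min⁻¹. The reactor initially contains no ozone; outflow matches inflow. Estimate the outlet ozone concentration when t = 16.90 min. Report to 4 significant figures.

Species balance: V dC/dt = Q C_in − Q C − k V C.
dC/dt = (Q/V) C_in − (Q/V + k) C; effective rate a = Q/V + k = 0.0532737 + 0.03655 = 0.0898237 min⁻¹.
C_ss = Q C_in/(Q + kV) = 3.06391 mg/L; C(t) = C_ss + (C₀ − C_ss) e^(−a t).
C(16.90) = 3.06391 + (-3.06391)·e^(−0.0898237·16.90) = 3.06391 + (-3.06391)·0.219145 = 2.39247 mg/L.

2.392 mg/L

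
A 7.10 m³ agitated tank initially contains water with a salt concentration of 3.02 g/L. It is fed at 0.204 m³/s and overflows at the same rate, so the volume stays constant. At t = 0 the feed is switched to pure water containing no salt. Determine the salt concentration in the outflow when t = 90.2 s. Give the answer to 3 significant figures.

0.226 g/L

Accumulation = in − out for the solute gives V dC/dt = Q(C_in − C).
Time constant τ = V/Q = 7.10/0.204 = 34.804 s.
Integrating: C(t) = C_in + (C₀ − C_in) e^(−t/τ).
C(90.2) = 0 + (3.02 − 0)·e^(−90.2/34.804) = 0 + (3.0200)·0.074895 = 0.22618 g/L.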